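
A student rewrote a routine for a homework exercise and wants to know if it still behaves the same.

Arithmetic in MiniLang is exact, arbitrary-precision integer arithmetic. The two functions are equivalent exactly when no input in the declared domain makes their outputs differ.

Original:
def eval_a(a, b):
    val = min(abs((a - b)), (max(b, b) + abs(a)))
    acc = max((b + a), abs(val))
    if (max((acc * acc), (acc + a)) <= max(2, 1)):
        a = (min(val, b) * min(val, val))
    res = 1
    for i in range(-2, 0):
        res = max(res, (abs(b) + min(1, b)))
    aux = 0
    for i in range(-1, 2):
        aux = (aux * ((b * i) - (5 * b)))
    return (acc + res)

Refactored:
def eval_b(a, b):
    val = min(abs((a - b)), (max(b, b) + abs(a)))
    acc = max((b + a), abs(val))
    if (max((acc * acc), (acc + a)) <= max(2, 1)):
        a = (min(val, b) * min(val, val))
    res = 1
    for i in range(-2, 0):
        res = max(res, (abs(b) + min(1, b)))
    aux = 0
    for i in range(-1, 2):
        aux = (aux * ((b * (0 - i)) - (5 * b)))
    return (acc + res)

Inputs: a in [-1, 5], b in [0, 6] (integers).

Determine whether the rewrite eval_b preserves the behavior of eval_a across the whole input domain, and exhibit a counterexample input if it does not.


Equivalent — the differences include constant usage differs, and arithmetic usage differs, yet no declared input distinguishes the two.
Tracing a=2, b=5: eval_a: val=3, then acc=7, then (max((acc * acc), (acc + a)) <= max(2, 1)) is false, then res=1, then (i=-2), then res=6, then (i=-1), then res=6, then aux=0, then (i=-1), then aux=0, then (i=0), then aux=0, then (i=1), then aux=0, then returns 13 | eval_b: val=3, then acc=7, then (max((acc * acc), (acc + a)) <= max(2, 1)) is false, then res=1, then (i=-2), then res=6, then (i=-1), then res=6, then aux=0, then (i=-1), then aux=0, then (i=0), then aux=0, then (i=1), then aux=0, then returns 13 — matching result 13.
Every one of the 49 inputs gives matching results.
verdict: equivalent


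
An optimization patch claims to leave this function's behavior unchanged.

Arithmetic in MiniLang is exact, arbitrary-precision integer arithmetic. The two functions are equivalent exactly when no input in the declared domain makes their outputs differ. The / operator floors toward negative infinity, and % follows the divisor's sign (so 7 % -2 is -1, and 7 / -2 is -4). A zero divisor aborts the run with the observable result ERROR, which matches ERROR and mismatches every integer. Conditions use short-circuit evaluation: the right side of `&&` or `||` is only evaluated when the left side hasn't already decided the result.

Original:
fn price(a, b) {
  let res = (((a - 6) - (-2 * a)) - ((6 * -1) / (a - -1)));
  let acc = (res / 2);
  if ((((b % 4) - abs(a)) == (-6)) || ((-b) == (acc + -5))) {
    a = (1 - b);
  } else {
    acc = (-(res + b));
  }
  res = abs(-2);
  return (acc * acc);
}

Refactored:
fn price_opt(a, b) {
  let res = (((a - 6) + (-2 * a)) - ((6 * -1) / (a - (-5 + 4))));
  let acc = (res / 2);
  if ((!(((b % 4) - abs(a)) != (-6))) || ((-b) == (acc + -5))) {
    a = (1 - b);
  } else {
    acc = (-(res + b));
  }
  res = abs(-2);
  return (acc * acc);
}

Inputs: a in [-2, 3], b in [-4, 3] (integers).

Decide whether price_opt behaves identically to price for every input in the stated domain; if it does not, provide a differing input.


Take a=-2, b=-4.
price: res becomes -18; next acc becomes -9; next ((((b % 4) - abs(a)) == (-6)) || ((-b) == (acc + -5))) evaluates to false; next acc becomes 22; next res becomes 2; next final value 484
price_opt: res becomes -10; next acc becomes -5; next ((!(((b % 4) - abs(a)) != (-6))) || ((-b) == (acc + -5))) evaluates to false; next acc becomes 14; next res becomes 2; next final value 196
484 != 196, so the rewrite changes behavior.
verdict: not equivalent; witness: a=-2, b=-4


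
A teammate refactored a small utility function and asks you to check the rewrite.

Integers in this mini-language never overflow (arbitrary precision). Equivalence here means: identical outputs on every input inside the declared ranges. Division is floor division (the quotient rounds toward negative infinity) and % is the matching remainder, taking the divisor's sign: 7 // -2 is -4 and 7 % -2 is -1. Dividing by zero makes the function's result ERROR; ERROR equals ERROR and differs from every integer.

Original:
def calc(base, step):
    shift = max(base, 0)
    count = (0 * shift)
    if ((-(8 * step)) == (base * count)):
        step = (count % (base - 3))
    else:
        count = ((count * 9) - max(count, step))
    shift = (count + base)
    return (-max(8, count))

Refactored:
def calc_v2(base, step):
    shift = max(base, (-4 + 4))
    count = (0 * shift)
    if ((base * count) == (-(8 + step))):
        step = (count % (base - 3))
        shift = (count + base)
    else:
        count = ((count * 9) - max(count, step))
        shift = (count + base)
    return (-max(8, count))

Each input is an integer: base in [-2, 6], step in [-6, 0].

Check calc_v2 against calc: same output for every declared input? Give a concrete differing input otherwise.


At base=3, step=0: calc gives ERROR, calc_v2 gives -8.
verdict: not equivalent; witness: base=3, step=0


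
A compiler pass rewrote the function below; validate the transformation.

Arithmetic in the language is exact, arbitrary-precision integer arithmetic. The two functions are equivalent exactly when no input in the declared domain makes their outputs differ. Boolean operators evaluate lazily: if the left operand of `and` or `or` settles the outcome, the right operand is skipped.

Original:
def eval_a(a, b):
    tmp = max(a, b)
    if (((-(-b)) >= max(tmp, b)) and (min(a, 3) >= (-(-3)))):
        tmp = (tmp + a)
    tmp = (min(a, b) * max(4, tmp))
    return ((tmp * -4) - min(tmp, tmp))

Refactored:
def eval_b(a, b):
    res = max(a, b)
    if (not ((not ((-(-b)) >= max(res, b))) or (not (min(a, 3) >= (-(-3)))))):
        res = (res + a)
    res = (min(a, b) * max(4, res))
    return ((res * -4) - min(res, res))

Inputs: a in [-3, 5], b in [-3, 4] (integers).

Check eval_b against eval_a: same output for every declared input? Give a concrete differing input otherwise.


The two versions differ — the changes include boolean connective usage differs, and local variable names differ.
One worked example (a=5, b=1) — eval_a: tmp := 5 | (((-(-b)) >= max(tmp, b)) and (min(a, 3) >= (-(-3)))): false | tmp := 5 | result -25; eval_b: res := 5 | (not ((not ((-(-b)) >= max(res, b))) or (not (min(a, 3) >= (-(-3)))))): false | res := 5 | result -25; agreement on -25.
Sweeping the whole domain (72 inputs) finds no disagreement.
verdict: equivalent


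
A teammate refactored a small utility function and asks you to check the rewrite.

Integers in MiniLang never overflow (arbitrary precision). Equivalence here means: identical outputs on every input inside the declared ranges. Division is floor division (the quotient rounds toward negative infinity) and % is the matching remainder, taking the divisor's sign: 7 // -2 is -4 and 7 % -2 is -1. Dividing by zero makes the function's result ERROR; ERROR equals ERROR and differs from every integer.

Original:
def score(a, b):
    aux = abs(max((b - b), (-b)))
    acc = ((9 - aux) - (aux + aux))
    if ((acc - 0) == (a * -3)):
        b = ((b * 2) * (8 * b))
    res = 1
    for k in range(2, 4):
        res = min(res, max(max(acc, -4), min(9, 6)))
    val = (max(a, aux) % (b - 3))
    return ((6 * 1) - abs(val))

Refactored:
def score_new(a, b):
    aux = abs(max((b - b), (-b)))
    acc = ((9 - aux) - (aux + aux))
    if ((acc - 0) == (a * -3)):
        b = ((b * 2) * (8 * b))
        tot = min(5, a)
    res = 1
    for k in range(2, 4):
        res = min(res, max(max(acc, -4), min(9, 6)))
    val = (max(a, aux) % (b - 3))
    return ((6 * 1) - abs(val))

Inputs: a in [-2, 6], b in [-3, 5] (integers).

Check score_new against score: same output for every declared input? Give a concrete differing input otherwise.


This is a faithful refactor — constant usage differs, statement counts differ, min/max/abs usage differs, local variable names differ, but the computed results match everywhere.
One worked example (a=-1, b=0) — score: aux := 0 | acc := 9 | ((acc - 0) == (a * -3)): false | res := 1 | iter k=2: | res := 1 | iter k=3: | res := 1 | val := 0 | result 6; score_new: aux := 0 | acc := 9 | ((acc - 0) == (a * -3)): false | res := 1 | iter k=2: | res := 1 | iter k=3: | res := 1 | val := 0 | result 6; agreement on 6.
Checked all 81 inputs in the declared domain: the outputs agree on every one.
verdict: equivalent


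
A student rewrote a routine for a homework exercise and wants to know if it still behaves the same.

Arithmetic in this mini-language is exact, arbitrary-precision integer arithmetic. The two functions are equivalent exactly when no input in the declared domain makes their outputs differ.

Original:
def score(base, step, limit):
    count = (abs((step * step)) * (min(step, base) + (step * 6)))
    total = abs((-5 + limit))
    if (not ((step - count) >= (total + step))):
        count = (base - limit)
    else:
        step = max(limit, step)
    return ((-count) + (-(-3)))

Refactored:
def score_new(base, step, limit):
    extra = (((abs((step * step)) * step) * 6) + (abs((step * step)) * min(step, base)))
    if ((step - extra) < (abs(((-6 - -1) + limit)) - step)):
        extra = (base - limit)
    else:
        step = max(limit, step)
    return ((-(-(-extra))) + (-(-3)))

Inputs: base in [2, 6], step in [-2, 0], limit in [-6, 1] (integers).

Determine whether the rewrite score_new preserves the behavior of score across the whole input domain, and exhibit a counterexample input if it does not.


There is a counterexample at base=2, step=-1, limit=-2: 10 on one side, -1 on the other.
score: count := -7 | total := 7 | (not ((step - count) >= (total + step))): false | step := -1 | result 10
score_new: extra := -7 | ((step - extra) < (abs(((-6 - -1) + limit)) - step)): true | extra := 4 | result -1
verdict: not equivalent; witness: base=2, step=-1, limit=-2


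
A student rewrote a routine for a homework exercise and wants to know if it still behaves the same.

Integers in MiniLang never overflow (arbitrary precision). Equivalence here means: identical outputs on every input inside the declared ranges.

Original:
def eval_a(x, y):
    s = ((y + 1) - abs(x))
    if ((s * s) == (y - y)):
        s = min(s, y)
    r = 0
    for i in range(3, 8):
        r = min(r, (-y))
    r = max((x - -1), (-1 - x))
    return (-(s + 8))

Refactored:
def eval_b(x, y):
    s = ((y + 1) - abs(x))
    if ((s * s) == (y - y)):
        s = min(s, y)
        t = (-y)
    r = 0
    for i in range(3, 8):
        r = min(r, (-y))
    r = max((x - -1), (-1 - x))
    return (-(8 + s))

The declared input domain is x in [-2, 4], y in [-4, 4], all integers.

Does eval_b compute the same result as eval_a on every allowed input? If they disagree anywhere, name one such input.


Side by side, the visible changes include: local variable names differ, plus statement counts differ.
As a probe, take x=3, y=-1: eval_a runs s = -3; ((s * s) == (y - y)) -> false; r = 0; [i=3]; r = 0; [i=4]; r = 0; [i=5]; r = 0; [i=6]; r = 0; [i=7]; r = 0; r = 4; return -5; eval_b runs s = -3; ((s * s) == (y - y)) -> false; r = 0; [i=3]; r = 0; [i=4]; r = 0; [i=5]; r = 0; [i=6]; r = 0; [i=7]; r = 0; r = 4; return -5; both end at -5.
Sweeping the whole domain (63 inputs) finds no disagreement.
verdict: equivalent


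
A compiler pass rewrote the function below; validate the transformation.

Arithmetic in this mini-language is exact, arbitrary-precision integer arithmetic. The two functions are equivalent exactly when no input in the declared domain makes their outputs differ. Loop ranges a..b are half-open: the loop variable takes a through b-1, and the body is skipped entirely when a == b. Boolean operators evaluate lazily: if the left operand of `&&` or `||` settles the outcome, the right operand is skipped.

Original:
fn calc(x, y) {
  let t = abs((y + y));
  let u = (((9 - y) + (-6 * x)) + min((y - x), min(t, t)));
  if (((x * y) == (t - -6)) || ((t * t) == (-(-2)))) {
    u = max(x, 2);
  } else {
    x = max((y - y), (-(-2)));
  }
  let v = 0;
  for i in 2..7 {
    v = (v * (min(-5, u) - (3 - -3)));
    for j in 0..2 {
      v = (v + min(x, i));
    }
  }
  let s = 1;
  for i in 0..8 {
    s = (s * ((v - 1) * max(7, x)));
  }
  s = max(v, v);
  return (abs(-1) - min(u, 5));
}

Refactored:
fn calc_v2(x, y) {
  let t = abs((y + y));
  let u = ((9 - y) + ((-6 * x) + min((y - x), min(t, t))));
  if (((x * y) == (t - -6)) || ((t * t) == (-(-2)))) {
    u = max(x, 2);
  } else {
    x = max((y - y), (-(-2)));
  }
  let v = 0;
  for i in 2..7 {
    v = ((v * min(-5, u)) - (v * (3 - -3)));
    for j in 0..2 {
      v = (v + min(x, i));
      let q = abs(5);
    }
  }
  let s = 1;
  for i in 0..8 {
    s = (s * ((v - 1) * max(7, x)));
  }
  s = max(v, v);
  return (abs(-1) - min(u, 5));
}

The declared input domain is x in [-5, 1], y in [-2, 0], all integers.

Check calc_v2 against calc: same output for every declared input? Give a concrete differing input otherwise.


Reading the diff, among the changes: local variable names differ; and min/max/abs usage differs; and constant usage differs; and statement counts differ; and arithmetic usage differs.
One worked example (x=1, y=-1) — calc: t becomes 2; next u becomes 2; next (((x * y) == (t - -6)) || ((t * t) == (-(-2)))) evaluates to false; next x becomes 2; next v becomes 0; next at i=2:; next v becomes 0; next at j=0:; next v becomes 2; next at j=1:; next v becomes 4; next at i=3:; next v becomes -44; next at j=0:; next v becomes -42; next at j=1:; next v becomes -40; next at i=4:; next v becomes 440; next at j=0:; next v becomes 442; next at j=1:; next v becomes 444; next at i=5:; next v becomes -4884; next at j=0:; next v becomes -4882; next at j=1:; next v becomes -4880; next at i=6:; next v becomes 53680; next at j=0:; next v becomes 53682; next at j=1:; next v becomes 53684; next s becomes 1; next at i=0:; next s becomes 375781; next at i=1:; next s becomes 141211359961; next at i=2:; next s becomes 53064546057504541; next at i=3:; next s becomes 19940648182035113921521; next at i=4:; next s becomes 7493316714493337144543082901; next at i=5:; next s becomes 2815846048289020725513544235620681; next at i=6:; next s becomes 1058141443872096497254205166405775126861; next at i=7:; next s becomes 397629449919700293834682471637128582946953441; next s becomes 53684; next final value -1; calc_v2: t becomes 2; next u becomes 2; next (((x * y) == (t - -6)) || ((t * t) == (-(-2)))) evaluates to false; next x becomes 2; next v becomes 0; next at i=2:; next v becomes 0; next at j=0:; next v becomes 2; next q becomes 5; next at j=1:; next v becomes 4; next q becomes 5; next at i=3:; next v becomes -44; next at j=0:; next v becomes -42; next q becomes 5; next at j=1:; next v becomes -40; next q becomes 5; next at i=4:; next v becomes 440; next at j=0:; next v becomes 442; next q becomes 5; next at j=1:; next v becomes 444; next q becomes 5; next at i=5:; next v becomes -4884; next at j=0:; next v becomes -4882; next q becomes 5; next at j=1:; next v becomes -4880; next q becomes 5; next at i=6:; next v becomes 53680; next at j=0:; next v becomes 53682; next q becomes 5; next at j=1:; next v becomes 53684; next q becomes 5; next s becomes 1; next at i=0:; next s becomes 375781; next at i=1:; next s becomes 141211359961; next at i=2:; next s becomes 53064546057504541; next at i=3:; next s becomes 19940648182035113921521; next at i=4:; next s becomes 7493316714493337144543082901; next at i=5:; next s becomes 2815846048289020725513544235620681; next at i=6:; next s becomes 1058141443872096497254205166405775126861; next at i=7:; next s becomes 397629449919700293834682471637128582946953441; next s becomes 53684; next final value -1; agreement on -1.
Across all 21 domain points the two functions coincide.
verdict: equivalent


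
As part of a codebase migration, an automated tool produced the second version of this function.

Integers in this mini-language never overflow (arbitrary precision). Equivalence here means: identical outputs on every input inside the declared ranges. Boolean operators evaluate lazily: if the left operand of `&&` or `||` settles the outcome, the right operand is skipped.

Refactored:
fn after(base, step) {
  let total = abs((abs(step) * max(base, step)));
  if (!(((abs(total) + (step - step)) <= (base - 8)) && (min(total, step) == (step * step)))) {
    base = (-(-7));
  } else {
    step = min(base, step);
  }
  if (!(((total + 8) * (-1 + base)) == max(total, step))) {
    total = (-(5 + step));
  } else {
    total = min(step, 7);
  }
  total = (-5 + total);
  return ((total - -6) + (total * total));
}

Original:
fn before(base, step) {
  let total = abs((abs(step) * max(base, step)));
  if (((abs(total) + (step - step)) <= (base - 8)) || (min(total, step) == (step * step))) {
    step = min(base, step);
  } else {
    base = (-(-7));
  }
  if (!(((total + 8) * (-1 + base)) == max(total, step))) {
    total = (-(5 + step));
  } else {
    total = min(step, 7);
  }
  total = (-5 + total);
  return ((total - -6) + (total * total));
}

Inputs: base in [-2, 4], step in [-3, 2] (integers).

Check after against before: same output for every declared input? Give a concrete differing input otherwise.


The rewrite breaks on base=-2, step=0, where the results are 62 and 96.
before: total=0, then (((abs(total) + (step - step)) <= (base - 8)) || (min(total, step) == (step * step))) is true, then step=-2, then (!(((total + 8) * (-1 + base)) == max(total, step))) is true, then total=-3, then total=-8, then returns 62
after: total=0, then (!(((abs(total) + (step - step)) <= (base - 8)) && (min(total, step) == (step * step)))) is true, then base=7, then (!(((total + 8) * (-1 + base)) == max(total, step))) is true, then total=-5, then total=-10, then returns 96
verdict: not equivalent; witness: base=-2, step=0


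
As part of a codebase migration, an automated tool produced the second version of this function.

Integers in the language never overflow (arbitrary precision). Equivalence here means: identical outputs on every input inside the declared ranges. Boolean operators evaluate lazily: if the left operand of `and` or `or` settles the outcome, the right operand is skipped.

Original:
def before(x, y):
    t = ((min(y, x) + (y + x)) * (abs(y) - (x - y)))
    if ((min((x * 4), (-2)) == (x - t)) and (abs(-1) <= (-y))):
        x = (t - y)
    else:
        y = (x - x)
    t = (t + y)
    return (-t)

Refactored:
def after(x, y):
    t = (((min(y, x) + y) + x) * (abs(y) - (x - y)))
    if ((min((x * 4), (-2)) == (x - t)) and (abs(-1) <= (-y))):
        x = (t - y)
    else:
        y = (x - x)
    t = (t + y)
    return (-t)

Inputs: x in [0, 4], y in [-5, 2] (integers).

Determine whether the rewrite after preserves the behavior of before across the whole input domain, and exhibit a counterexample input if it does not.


This is a faithful refactor — same computation, different form, but the computed results match everywhere.
As a probe, take x=4, y=1: before runs t = -12; ((min((x * 4), (-2)) == (x - t)) and (abs(-1) <= (-y))) -> false; y = 0; t = -12; return 12; after runs t = -12; ((min((x * 4), (-2)) == (x - t)) and (abs(-1) <= (-y))) -> false; y = 0; t = -12; return 12; both end at 12.
Sweeping the whole domain (40 inputs) finds no disagreement.
verdict: equivalent


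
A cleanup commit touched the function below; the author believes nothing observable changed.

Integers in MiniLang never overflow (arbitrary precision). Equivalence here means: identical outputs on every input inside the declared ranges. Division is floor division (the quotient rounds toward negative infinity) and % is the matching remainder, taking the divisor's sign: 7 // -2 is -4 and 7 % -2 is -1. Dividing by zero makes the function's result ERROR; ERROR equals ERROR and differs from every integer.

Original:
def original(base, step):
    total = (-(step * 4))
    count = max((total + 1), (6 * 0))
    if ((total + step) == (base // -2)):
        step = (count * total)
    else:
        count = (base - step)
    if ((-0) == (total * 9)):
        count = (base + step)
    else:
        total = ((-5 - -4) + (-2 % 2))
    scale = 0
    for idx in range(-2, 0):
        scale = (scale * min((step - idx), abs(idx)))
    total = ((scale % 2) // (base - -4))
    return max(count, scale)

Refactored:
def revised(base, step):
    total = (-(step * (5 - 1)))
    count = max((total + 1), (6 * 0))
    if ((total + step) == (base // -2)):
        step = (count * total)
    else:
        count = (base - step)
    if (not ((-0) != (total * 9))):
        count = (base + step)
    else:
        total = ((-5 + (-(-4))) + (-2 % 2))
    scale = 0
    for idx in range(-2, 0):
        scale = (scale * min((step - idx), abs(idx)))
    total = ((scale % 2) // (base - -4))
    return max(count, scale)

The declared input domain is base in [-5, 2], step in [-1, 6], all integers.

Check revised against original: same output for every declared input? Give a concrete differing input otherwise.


Reading the diff, among the changes: arithmetic usage differs; also constant usage differs; also boolean connective usage differs; also comparison usage differs.
Tracing base=-1, step=4: original: total := -16 | count := 0 | ((total + step) == (base // -2)): false | count := -5 | ((-0) == (total * 9)): false | total := -1 | scale := 0 | iter idx=-2: | scale := 0 | iter idx=-1: | scale := 0 | total := 0 | result 0 | revised: total := -16 | count := 0 | ((total + step) == (base // -2)): false | count := -5 | (not ((-0) != (total * 9))): false | total := -1 | scale := 0 | iter idx=-2: | scale := 0 | iter idx=-1: | scale := 0 | total := 0 | result 0 — matching result 0.
An exhaustive pass over the 64 declared inputs shows identical outputs.
verdict: equivalent


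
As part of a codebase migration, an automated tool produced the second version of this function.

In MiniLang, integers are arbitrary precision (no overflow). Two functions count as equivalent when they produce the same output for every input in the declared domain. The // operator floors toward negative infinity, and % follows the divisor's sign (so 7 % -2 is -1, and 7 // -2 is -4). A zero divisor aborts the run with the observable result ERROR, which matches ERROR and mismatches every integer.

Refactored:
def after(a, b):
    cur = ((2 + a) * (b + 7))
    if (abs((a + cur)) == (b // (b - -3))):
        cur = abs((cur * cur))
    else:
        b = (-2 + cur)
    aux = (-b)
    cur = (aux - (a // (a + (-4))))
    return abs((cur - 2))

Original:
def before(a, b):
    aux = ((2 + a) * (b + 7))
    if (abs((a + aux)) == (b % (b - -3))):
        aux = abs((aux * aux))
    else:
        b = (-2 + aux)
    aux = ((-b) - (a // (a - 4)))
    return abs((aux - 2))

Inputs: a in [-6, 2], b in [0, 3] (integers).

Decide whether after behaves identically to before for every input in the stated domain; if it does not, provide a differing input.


There is a counterexample at a=-2, b=2: 4 on one side, 0 on the other.
before: aux=0, then (abs((a + aux)) == (b % (b - -3))) is true, then aux=0, then aux=-2, then returns 4
after: cur=0, then (abs((a + cur)) == (b // (b - -3))) is false, then b=-2, then aux=2, then cur=2, then returns 0
verdict: not equivalent; witness: a=-2, b=2


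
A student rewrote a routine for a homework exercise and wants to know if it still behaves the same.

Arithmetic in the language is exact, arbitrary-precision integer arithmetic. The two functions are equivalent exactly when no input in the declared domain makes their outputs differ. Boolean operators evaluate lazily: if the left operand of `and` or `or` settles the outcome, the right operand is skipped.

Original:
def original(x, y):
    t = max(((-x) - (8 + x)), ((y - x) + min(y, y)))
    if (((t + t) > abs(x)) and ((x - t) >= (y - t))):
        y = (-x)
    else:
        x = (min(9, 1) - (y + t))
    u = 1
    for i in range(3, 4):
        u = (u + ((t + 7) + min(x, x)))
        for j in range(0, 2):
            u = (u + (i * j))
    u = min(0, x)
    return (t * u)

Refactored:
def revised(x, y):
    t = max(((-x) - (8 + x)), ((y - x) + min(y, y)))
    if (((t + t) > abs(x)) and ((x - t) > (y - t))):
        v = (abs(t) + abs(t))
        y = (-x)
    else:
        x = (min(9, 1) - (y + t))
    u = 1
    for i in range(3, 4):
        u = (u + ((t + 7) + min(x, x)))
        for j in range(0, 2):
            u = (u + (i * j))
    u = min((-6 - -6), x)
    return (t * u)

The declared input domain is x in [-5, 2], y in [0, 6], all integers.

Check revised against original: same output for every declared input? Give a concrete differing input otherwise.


Run the pair on x=1, y=1.
original: t := 1 | (((t + t) > abs(x)) and ((x - t) >= (y - t))): true | y := -1 | u := 1 | iter i=3: | u := 10 | iter j=0: | u := 10 | iter j=1: | u := 13 | u := 0 | result 0
revised: t := 1 | (((t + t) > abs(x)) and ((x - t) > (y - t))): false | x := -1 | u := 1 | iter i=3: | u := 8 | iter j=0: | u := 8 | iter j=1: | u := 11 | u := -1 | result -1
0 vs -1 — the two versions disagree here.
verdict: not equivalent; witness: x=1, y=1


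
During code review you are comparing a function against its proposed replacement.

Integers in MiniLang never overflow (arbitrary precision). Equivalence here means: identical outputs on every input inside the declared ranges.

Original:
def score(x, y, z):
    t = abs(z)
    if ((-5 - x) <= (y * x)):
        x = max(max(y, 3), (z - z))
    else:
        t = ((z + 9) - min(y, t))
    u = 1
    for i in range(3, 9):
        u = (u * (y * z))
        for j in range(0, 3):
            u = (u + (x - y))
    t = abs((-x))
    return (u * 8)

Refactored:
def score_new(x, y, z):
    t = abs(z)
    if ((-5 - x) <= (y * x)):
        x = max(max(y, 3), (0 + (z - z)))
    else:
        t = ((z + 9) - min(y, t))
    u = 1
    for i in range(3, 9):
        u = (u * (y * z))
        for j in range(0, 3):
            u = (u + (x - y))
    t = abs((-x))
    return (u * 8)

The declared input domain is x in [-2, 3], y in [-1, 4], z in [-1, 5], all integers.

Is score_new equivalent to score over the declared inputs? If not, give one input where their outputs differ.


Behavior is preserved: although arithmetic usage differs; constant usage differs, the outputs never diverge.
One worked example (x=1, y=0, z=2) — score: t becomes 2; next ((-5 - x) <= (y * x)) evaluates to true; next x becomes 3; next u becomes 1; next at i=3:; next u becomes 0; next at j=0:; next u becomes 3; next at j=1:; next u becomes 6; next at j=2:; next u becomes 9; next at i=4:; next u becomes 0; next at j=0:; next u becomes 3; next at j=1:; next u becomes 6; next at j=2:; next u becomes 9; next at i=5:; next u becomes 0; next at j=0:; next u becomes 3; next at j=1:; next u becomes 6; next at j=2:; next u becomes 9; next at i=6:; next u becomes 0; next at j=0:; next u becomes 3; next at j=1:; next u becomes 6; next at j=2:; next u becomes 9; next at i=7:; next u becomes 0; next at j=0:; next u becomes 3; next at j=1:; next u becomes 6; next at j=2:; next u becomes 9; next at i=8:; next u becomes 0; next at j=0:; next u becomes 3; next at j=1:; next u becomes 6; next at j=2:; next u becomes 9; next t becomes 3; next final value 72; score_new: t becomes 2; next ((-5 - x) <= (y * x)) evaluates to true; next x becomes 3; next u becomes 1; next at i=3:; next u becomes 0; next at j=0:; next u becomes 3; next at j=1:; next u becomes 6; next at j=2:; next u becomes 9; next at i=4:; next u becomes 0; next at j=0:; next u becomes 3; next at j=1:; next u becomes 6; next at j=2:; next u becomes 9; next at i=5:; next u becomes 0; next at j=0:; next u becomes 3; next at j=1:; next u becomes 6; next at j=2:; next u becomes 9; next at i=6:; next u becomes 0; next at j=0:; next u becomes 3; next at j=1:; next u becomes 6; next at j=2:; next u becomes 9; next at i=7:; next u becomes 0; next at j=0:; next u becomes 3; next at j=1:; next u becomes 6; next at j=2:; next u becomes 9; next at i=8:; next u becomes 0; next at j=0:; next u becomes 3; next at j=1:; next u becomes 6; next at j=2:; next u becomes 9; next t becomes 3; next final value 72; agreement on 72.
An exhaustive pass over the 252 declared inputs shows identical outputs.
verdict: equivalent


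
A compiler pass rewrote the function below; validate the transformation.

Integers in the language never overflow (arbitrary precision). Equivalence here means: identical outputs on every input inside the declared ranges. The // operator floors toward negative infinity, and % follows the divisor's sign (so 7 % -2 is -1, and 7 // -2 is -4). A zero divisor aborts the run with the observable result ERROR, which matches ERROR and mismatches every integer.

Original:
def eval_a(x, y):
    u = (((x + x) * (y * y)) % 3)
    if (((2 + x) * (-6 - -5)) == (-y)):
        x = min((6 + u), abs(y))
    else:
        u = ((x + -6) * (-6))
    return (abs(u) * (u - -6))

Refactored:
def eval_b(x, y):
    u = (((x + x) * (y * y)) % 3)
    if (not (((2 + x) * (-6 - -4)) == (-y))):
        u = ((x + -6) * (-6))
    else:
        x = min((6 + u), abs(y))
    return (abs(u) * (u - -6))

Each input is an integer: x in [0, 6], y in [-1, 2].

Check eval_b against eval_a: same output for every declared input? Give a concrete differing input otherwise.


Evaluate both at x=0, y=2.
eval_a: u = 0; (((2 + x) * (-6 - -5)) == (-y)) -> true; x = 2; return 0
eval_b: u = 0; (not (((2 + x) * (-6 - -4)) == (-y))) -> true; u = 36; return 1512
0 != 1512, so the rewrite changes behavior.
verdict: not equivalent; witness: x=0, y=2


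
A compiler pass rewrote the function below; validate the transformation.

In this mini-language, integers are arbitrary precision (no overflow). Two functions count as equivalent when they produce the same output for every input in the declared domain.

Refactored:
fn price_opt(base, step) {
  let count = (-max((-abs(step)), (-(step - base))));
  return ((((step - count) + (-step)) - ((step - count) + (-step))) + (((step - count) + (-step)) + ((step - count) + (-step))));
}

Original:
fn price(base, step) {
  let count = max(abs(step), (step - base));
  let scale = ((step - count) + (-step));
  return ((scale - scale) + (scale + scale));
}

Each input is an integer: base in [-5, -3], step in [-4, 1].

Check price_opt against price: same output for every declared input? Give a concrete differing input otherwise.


Not equivalent: base=-5, step=-4 separates them (-8 vs -2).
price: count becomes 4; next scale becomes -4; next final value -8
price_opt: count becomes 1; next final value -2
verdict: not equivalent; witness: base=-5, step=-4


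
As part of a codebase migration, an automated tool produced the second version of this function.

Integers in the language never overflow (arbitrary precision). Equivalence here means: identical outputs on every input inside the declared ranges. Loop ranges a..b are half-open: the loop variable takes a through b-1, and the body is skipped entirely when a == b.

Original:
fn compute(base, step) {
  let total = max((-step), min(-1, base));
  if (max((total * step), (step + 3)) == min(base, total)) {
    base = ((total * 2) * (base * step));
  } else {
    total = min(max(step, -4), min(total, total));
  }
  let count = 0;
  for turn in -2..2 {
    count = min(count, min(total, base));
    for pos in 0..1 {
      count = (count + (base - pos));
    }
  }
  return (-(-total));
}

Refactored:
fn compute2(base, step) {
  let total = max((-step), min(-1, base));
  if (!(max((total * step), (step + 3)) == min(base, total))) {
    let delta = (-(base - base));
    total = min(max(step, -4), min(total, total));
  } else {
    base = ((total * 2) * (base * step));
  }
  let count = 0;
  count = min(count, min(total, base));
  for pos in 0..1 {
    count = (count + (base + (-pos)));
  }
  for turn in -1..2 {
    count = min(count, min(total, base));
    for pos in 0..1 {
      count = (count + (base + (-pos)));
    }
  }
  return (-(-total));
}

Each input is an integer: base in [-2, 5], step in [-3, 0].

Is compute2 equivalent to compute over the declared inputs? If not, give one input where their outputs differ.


The two versions differ — the changes include loop structure differs; also min/max/abs usage differs; also local variable names differ; also arithmetic usage differs; also boolean connective usage differs; also statement counts differ.
Spot check at base=3, step=-3 — compute: total = 3; (max((total * step), (step + 3)) == min(base, total)) -> false; total = -3; count = 0; [turn=-2]; count = -3; [pos=0]; count = 0; [turn=-1]; count = -3; [pos=0]; count = 0; [turn=0]; count = -3; [pos=0]; count = 0; [turn=1]; count = -3; [pos=0]; count = 0; return -3. compute2: total = 3; (!(max((total * step), (step + 3)) == min(base, total))) -> true; delta = 0; total = -3; count = 0; count = -3; [pos=0]; count = 0; [turn=-1]; count = -3; [pos=0]; count = 0; [turn=0]; count = -3; [pos=0]; count = 0; [turn=1]; count = -3; [pos=0]; count = 0; return -3. Both give -3.
Every one of the 32 inputs gives matching results.
verdict: equivalent


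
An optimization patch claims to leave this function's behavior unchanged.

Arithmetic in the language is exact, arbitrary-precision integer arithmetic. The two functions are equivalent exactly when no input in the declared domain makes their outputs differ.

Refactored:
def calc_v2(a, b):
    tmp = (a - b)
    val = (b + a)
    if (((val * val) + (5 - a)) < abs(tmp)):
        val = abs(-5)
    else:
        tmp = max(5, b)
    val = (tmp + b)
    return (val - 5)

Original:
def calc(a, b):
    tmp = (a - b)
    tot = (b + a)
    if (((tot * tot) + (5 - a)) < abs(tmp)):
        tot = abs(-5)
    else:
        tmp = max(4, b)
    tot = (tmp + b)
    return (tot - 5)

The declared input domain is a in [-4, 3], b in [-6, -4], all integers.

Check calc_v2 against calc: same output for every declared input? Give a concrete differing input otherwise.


These are not equivalent — on a=-4, b=-6 the outputs split (-7 vs -6).
calc: tmp = 2; tot = -10; (((tot * tot) + (5 - a)) < abs(tmp)) -> false; tmp = 4; tot = -2; return -7
calc_v2: tmp = 2; val = -10; (((val * val) + (5 - a)) < abs(tmp)) -> false; tmp = 5; val = -1; return -6
verdict: not equivalent; witness: a=-4, b=-6


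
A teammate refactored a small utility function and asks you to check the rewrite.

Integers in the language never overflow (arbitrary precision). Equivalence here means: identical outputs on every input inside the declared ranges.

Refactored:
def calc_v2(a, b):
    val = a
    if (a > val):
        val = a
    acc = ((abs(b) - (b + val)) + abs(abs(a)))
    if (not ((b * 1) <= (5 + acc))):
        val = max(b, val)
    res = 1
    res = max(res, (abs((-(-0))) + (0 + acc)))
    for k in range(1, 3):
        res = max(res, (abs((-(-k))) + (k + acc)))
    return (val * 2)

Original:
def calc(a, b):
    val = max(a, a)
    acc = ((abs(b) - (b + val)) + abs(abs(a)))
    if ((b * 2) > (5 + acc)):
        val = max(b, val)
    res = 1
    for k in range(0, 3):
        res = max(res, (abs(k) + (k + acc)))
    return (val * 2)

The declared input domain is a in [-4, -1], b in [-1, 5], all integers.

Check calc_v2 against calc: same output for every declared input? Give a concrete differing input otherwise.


Consider the input a=-2, b=5.
calc: val=-2, then acc=4, then ((b * 2) > (5 + acc)) is true, then val=5, then res=1, then (k=0), then res=4, then (k=1), then res=6, then (k=2), then res=8, then returns 10
calc_v2: val=-2, then (a > val) is false, then acc=4, then (not ((b * 1) <= (5 + acc))) is false, then res=1, then res=4, then (k=1), then res=6, then (k=2), then res=8, then returns -4
10 and -4 differ, so these are not the same function on this domain.
verdict: not equivalent; witness: a=-2, b=5


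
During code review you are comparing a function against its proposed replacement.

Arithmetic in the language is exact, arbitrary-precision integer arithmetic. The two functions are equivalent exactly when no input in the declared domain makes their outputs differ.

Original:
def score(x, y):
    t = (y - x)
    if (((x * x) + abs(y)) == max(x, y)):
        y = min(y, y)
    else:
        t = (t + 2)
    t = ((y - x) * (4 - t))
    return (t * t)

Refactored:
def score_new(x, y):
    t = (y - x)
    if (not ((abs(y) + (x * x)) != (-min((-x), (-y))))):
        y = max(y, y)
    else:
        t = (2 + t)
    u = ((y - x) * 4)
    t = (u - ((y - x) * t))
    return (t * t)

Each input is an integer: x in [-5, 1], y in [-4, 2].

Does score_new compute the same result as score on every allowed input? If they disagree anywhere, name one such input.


Equivalent. The edit looks behavioral (`min(y, y)` became `max(y, y)`), but over these ranges it never changes the outcome.
Checked all 49 inputs in the declared domain: the outputs agree on every one.
Spot check at x=-4, y=-3 — score: t=1, then (((x * x) + abs(y)) == max(x, y)) is false, then t=3, then t=1, then returns 1. score_new: t=1, then (not ((abs(y) + (x * x)) != (-min((-x), (-y))))) is false, then t=3, then u=4, then t=1, then returns 1. Both give 1.
verdict: equivalent


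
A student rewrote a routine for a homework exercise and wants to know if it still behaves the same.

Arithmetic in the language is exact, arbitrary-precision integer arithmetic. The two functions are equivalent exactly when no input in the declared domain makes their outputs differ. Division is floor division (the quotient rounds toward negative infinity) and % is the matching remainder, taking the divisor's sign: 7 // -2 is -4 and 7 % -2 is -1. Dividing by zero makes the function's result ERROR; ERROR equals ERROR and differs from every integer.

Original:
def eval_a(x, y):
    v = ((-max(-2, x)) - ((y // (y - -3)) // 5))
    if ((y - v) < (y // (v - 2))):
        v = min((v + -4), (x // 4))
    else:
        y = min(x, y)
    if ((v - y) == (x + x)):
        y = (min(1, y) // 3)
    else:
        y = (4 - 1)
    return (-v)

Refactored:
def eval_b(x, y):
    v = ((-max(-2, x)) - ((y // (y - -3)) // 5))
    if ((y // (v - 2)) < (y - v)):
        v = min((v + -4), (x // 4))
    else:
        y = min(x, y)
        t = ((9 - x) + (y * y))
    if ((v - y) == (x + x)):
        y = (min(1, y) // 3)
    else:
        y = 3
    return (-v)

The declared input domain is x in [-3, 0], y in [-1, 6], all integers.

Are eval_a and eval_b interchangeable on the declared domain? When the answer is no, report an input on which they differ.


Not equivalent: x=-3, y=-1 separates them (1 vs -3).
eval_a: v becomes 3; next ((y - v) < (y // (v - 2))) evaluates to true; next v becomes -1; next ((v - y) == (x + x)) evaluates to false; next y becomes 3; next final value 1
eval_b: v becomes 3; next ((y // (v - 2)) < (y - v)) evaluates to false; next y becomes -3; next t becomes 21; next ((v - y) == (x + x)) evaluates to false; next y becomes 3; next final value -3
verdict: not equivalent; witness: x=-3, y=-1


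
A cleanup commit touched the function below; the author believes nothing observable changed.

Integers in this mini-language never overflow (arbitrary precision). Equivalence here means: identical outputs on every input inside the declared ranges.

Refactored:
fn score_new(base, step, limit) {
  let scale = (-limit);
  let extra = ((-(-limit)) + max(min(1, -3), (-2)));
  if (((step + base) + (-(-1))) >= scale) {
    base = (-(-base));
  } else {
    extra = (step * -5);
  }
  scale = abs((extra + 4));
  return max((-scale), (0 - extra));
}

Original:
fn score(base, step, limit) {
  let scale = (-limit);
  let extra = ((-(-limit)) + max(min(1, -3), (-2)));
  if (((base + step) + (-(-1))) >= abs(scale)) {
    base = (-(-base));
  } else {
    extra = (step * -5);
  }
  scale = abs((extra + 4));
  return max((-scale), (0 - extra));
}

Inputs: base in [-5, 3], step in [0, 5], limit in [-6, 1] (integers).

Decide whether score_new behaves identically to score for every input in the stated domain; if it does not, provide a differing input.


Take base=-5, step=3, limit=1.
score: scale := -1 | extra := -1 | (((base + step) + (-(-1))) >= abs(scale)): false | extra := -15 | scale := 11 | result 15
score_new: scale := -1 | extra := -1 | (((step + base) + (-(-1))) >= scale): true | base := -5 | scale := 3 | result 1
15 vs 1 — the two versions disagree here.
verdict: not equivalent; witness: base=-5, step=3, limit=1
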